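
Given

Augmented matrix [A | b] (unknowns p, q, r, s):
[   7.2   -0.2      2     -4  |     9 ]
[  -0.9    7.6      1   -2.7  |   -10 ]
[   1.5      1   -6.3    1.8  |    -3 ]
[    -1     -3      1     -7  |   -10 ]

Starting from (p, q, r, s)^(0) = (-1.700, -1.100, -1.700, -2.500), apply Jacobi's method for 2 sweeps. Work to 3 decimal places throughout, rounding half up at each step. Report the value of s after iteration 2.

2.204

Iteration 1:
  p = (9 - (-0.2)·-1.100 - (2)·-1.700 - (-4)·-2.500) / (7.2) = 0.303
  q = (-10 - (-0.9)·-1.700 - (1)·-1.700 - (-2.7)·-2.500) / (7.6) = -2.182
  r = (-3 - (1.5)·-1.700 - (1)·-1.100 - (1.8)·-2.500) / (-6.3) = -0.817
  s = (-10 - (-1)·-1.700 - (-3)·-1.100 - (1)·-1.700) / (-7) = 1.900
Iteration 2:
  p = (9 - (-0.2)·-2.182 - (2)·-0.817 - (-4)·1.900) / (7.2) = 2.472
  q = (-10 - (-0.9)·0.303 - (1)·-0.817 - (-2.7)·1.900) / (7.6) = -0.497
  r = (-3 - (1.5)·0.303 - (1)·-2.182 - (1.8)·1.900) / (-6.3) = 0.745
  s = (-10 - (-1)·0.303 - (-3)·-2.182 - (1)·-0.817) / (-7) = 2.204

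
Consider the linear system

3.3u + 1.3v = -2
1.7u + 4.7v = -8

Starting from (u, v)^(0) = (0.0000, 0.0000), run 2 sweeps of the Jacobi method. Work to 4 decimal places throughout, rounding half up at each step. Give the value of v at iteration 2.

Iteration 1:
  u = (-2 - (1.3)·0.0000) / (3.3) = -0.6061
  v = (-8 - (1.7)·0.0000) / (4.7) = -1.7021
Iteration 2:
  u = (-2 - (1.3)·-1.7021) / (3.3) = 0.0645
  v = (-8 - (1.7)·-0.6061) / (4.7) = -1.4829

-1.4829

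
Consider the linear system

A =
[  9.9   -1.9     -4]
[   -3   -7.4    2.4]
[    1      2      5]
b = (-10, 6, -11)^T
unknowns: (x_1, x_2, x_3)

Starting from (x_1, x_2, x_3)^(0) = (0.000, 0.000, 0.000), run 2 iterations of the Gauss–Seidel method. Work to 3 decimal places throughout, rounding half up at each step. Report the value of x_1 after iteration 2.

Iteration 1:
  x_1 = (-10 - (-1.9)·0.000 - (-4)·0.000) / (9.9) = -1.010
  x_2 = (6 - (-3)·-1.010 - (2.4)·0.000) / (-7.4) = -0.401
  x_3 = (-11 - (1)·-1.010 - (2)·-0.401) / (5) = -1.838
Iteration 2:
  x_1 = (-10 - (-1.9)·-0.401 - (-4)·-1.838) / (9.9) = -1.830
  x_2 = (6 - (-3)·-1.830 - (2.4)·-1.838) / (-7.4) = -0.665
  x_3 = (-11 - (1)·-1.830 - (2)·-0.665) / (5) = -1.568

-1.830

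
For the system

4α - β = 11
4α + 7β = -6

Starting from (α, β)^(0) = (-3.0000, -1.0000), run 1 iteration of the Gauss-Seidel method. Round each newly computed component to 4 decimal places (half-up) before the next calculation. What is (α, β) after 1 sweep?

Iteration 1:
  α = (11 - (-1)·-1.0000) / (4) = 2.5000
  β = (-6 - (4)·2.5000) / (7) = -2.2857

(2.5000, -2.2857)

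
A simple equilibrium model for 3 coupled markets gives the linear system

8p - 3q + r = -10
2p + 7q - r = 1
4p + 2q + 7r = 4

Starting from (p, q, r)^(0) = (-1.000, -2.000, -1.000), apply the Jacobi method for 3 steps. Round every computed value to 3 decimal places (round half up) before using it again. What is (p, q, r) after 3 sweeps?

(-1.099, 0.754, 1.083)

Iteration 1:
  p = (-10 - (-3)·-2.000 - (1)·-1.000) / (8) = -1.875
  q = (1 - (2)·-1.000 - (-1)·-1.000) / (7) = 0.286
  r = (4 - (4)·-1.000 - (2)·-2.000) / (7) = 1.714
Iteration 2:
  p = (-10 - (-3)·0.286 - (1)·1.714) / (8) = -1.357
  q = (1 - (2)·-1.875 - (-1)·1.714) / (7) = 0.923
  r = (4 - (4)·-1.875 - (2)·0.286) / (7) = 1.561
Iteration 3:
  p = (-10 - (-3)·0.923 - (1)·1.561) / (8) = -1.099
  q = (1 - (2)·-1.357 - (-1)·1.561) / (7) = 0.754
  r = (4 - (4)·-1.357 - (2)·0.923) / (7) = 1.083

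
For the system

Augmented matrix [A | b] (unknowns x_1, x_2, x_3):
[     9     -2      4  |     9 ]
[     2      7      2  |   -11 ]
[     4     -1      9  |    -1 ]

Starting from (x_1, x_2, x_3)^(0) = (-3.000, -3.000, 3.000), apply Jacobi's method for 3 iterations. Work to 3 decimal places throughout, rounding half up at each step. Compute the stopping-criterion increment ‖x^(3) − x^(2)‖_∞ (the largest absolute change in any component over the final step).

0.555

Iteration 1:
  x_1 = (9 - (-2)·-3.000 - (4)·3.000) / (9) = -1.000
  x_2 = (-11 - (2)·-3.000 - (2)·3.000) / (7) = -1.571
  x_3 = (-1 - (4)·-3.000 - (-1)·-3.000) / (9) = 0.889
Iteration 2:
  x_1 = (9 - (-2)·-1.571 - (4)·0.889) / (9) = 0.256
  x_2 = (-11 - (2)·-1.000 - (2)·0.889) / (7) = -1.540
  x_3 = (-1 - (4)·-1.000 - (-1)·-1.571) / (9) = 0.159
Iteration 3:
  x_1 = (9 - (-2)·-1.540 - (4)·0.159) / (9) = 0.587
  x_2 = (-11 - (2)·0.256 - (2)·0.159) / (7) = -1.690
  x_3 = (-1 - (4)·0.256 - (-1)·-1.540) / (9) = -0.396
Change: (0.331, -0.150, -0.555) → max |·| = 0.555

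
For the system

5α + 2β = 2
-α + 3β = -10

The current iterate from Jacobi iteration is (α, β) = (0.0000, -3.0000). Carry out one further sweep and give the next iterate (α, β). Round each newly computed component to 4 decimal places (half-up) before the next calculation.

(1.6000, -3.3333)

One sweep:
  α = (2 - (2)·-3.0000) / (5) = 1.6000
  β = (-10 - (-1)·0.0000) / (3) = -3.3333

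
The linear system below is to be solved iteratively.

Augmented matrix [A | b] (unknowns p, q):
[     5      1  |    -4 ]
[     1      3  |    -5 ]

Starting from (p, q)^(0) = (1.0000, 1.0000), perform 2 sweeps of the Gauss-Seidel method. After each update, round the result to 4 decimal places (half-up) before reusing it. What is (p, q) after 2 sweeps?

(-0.5333, -1.4889)

Iteration 1:
  p = (-4 - (1)·1.0000) / (5) = -1.0000
  q = (-5 - (1)·-1.0000) / (3) = -1.3333
Iteration 2:
  p = (-4 - (1)·-1.3333) / (5) = -0.5333
  q = (-5 - (1)·-0.5333) / (3) = -1.4889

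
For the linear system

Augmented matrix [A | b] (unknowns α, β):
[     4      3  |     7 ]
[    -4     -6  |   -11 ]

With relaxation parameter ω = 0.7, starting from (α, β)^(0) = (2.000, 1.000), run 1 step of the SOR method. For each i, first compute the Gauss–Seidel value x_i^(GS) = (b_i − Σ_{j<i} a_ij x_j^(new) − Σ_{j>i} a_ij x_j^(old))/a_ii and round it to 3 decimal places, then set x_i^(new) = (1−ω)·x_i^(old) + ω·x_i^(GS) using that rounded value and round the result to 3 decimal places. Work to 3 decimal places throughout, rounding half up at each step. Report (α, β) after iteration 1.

(1.300, 0.977)

Iteration 1:
  α: GS value = (7 - (3)·1.000) / (4) = 1.000;  α ← (1−ω)·2.000 + ω·1.000 = 1.300
  β: GS value = (-11 - (-4)·1.300) / (-6) = 0.967;  β ← (1−ω)·1.000 + ω·0.967 = 0.977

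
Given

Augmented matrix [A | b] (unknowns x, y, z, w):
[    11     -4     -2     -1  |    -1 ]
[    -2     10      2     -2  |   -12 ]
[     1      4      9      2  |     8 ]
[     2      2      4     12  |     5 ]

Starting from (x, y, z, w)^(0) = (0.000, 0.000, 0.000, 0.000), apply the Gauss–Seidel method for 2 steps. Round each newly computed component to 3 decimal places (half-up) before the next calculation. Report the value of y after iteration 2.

Iteration 1:
  x = (-1 - (-4)·0.000 - (-2)·0.000 - (-1)·0.000) / (11) = -0.091
  y = (-12 - (-2)·-0.091 - (2)·0.000 - (-2)·0.000) / (10) = -1.218
  z = (8 - (1)·-0.091 - (4)·-1.218 - (2)·0.000) / (9) = 1.440
  w = (5 - (2)·-0.091 - (2)·-1.218 - (4)·1.440) / (12) = 0.155
Iteration 2:
  x = (-1 - (-4)·-1.218 - (-2)·1.440 - (-1)·0.155) / (11) = -0.258
  y = (-12 - (-2)·-0.258 - (2)·1.440 - (-2)·0.155) / (10) = -1.509
  z = (8 - (1)·-0.258 - (4)·-1.509 - (2)·0.155) / (9) = 1.554
  w = (5 - (2)·-0.258 - (2)·-1.509 - (4)·1.554) / (12) = 0.193

-1.509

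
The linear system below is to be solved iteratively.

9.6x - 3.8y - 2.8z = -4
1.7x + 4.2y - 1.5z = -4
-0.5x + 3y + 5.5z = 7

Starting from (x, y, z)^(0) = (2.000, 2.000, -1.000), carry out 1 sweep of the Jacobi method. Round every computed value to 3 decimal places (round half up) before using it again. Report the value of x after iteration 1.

0.083

Iteration 1:
  x = (-4 - (-3.8)·2.000 - (-2.8)·-1.000) / (9.6) = 0.083
  y = (-4 - (1.7)·2.000 - (-1.5)·-1.000) / (4.2) = -2.119
  z = (7 - (-0.5)·2.000 - (3)·2.000) / (5.5) = 0.364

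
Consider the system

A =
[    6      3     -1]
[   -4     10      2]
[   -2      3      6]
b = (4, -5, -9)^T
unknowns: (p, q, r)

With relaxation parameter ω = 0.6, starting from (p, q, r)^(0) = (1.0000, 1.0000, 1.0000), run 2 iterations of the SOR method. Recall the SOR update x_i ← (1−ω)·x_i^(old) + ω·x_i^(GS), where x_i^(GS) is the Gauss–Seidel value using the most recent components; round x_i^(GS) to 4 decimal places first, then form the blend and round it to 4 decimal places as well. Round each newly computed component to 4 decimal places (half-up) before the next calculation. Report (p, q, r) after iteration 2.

Iteration 1:
  p: GS value = (4 - (3)·1.0000 - (-1)·1.0000) / (6) = 0.3333;  p ← (1−ω)·1.0000 + ω·0.3333 = 0.6000
  q: GS value = (-5 - (-4)·0.6000 - (2)·1.0000) / (10) = -0.4600;  q ← (1−ω)·1.0000 + ω·-0.4600 = 0.1240
  r: GS value = (-9 - (-2)·0.6000 - (3)·0.1240) / (6) = -1.3620;  r ← (1−ω)·1.0000 + ω·-1.3620 = -0.4172
Iteration 2:
  p: GS value = (4 - (3)·0.1240 - (-1)·-0.4172) / (6) = 0.5351;  p ← (1−ω)·0.6000 + ω·0.5351 = 0.5611
  q: GS value = (-5 - (-4)·0.5611 - (2)·-0.4172) / (10) = -0.1921;  q ← (1−ω)·0.1240 + ω·-0.1921 = -0.0657
  r: GS value = (-9 - (-2)·0.5611 - (3)·-0.0657) / (6) = -1.2801;  r ← (1−ω)·-0.4172 + ω·-1.2801 = -0.9349

(0.5611, -0.0657, -0.9349)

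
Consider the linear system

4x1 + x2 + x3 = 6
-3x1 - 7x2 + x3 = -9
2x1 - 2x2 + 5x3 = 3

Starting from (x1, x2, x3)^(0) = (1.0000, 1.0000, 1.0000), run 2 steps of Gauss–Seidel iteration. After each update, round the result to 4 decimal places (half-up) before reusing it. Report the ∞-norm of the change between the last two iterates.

0.1000

Iteration 1:
  x1 = (6 - (1)·1.0000 - (1)·1.0000) / (4) = 1.0000
  x2 = (-9 - (-3)·1.0000 - (1)·1.0000) / (-7) = 1.0000
  x3 = (3 - (2)·1.0000 - (-2)·1.0000) / (5) = 0.6000
Iteration 2:
  x1 = (6 - (1)·1.0000 - (1)·0.6000) / (4) = 1.1000
  x2 = (-9 - (-3)·1.1000 - (1)·0.6000) / (-7) = 0.9000
  x3 = (3 - (2)·1.1000 - (-2)·0.9000) / (5) = 0.5200
Change: (0.1000, -0.1000, -0.0800) → max |·| = 0.1000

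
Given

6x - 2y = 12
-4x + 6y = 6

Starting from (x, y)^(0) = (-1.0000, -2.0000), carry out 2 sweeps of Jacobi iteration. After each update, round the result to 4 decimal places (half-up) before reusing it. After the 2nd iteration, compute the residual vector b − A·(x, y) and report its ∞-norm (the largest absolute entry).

3.1112

Iteration 1:
  x = (12 - (-2)·-2.0000) / (6) = 1.3333
  y = (6 - (-4)·-1.0000) / (6) = 0.3333
Iteration 2:
  x = (12 - (-2)·0.3333) / (6) = 2.1111
  y = (6 - (-4)·1.3333) / (6) = 1.8889
Residual b − A·x = (3.1112, 3.1110); ∞-norm = 3.1112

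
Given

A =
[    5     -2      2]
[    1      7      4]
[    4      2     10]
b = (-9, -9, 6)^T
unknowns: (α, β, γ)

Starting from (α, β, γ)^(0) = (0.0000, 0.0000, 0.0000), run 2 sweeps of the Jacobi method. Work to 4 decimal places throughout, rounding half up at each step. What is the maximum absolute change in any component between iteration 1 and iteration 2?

0.9771

Iteration 1:
  α = (-9 - (-2)·0.0000 - (2)·0.0000) / (5) = -1.8000
  β = (-9 - (1)·0.0000 - (4)·0.0000) / (7) = -1.2857
  γ = (6 - (4)·0.0000 - (2)·0.0000) / (10) = 0.6000
Iteration 2:
  α = (-9 - (-2)·-1.2857 - (2)·0.6000) / (5) = -2.5543
  β = (-9 - (1)·-1.8000 - (4)·0.6000) / (7) = -1.3714
  γ = (6 - (4)·-1.8000 - (2)·-1.2857) / (10) = 1.5771
Change: (-0.7543, -0.0857, 0.9771) → max |·| = 0.9771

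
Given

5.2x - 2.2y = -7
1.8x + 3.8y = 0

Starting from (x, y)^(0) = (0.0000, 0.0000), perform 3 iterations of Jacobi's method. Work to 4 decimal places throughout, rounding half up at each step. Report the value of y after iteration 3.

Iteration 1:
  x = (-7 - (-2.2)·0.0000) / (5.2) = -1.3462
  y = (0 - (1.8)·0.0000) / (3.8) = 0.0000
Iteration 2:
  x = (-7 - (-2.2)·0.0000) / (5.2) = -1.3462
  y = (0 - (1.8)·-1.3462) / (3.8) = 0.6377
Iteration 3:
  x = (-7 - (-2.2)·0.6377) / (5.2) = -1.0764
  y = (0 - (1.8)·-1.3462) / (3.8) = 0.6377

0.6377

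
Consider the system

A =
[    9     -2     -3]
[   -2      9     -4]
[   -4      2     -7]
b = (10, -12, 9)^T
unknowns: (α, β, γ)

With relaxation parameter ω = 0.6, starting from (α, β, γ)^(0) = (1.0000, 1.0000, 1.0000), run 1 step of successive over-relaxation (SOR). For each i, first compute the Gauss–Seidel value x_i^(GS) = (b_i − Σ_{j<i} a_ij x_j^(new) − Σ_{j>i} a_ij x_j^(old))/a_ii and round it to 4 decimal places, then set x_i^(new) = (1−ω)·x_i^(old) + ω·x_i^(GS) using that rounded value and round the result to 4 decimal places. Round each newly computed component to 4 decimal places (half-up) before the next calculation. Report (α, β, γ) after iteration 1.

Iteration 1:
  α: GS value = (10 - (-2)·1.0000 - (-3)·1.0000) / (9) = 1.6667;  α ← (1−ω)·1.0000 + ω·1.6667 = 1.4000
  β: GS value = (-12 - (-2)·1.4000 - (-4)·1.0000) / (9) = -0.5778;  β ← (1−ω)·1.0000 + ω·-0.5778 = 0.0533
  γ: GS value = (9 - (-4)·1.4000 - (2)·0.0533) / (-7) = -2.0705;  γ ← (1−ω)·1.0000 + ω·-2.0705 = -0.8423

(1.4000, 0.0533, -0.8423)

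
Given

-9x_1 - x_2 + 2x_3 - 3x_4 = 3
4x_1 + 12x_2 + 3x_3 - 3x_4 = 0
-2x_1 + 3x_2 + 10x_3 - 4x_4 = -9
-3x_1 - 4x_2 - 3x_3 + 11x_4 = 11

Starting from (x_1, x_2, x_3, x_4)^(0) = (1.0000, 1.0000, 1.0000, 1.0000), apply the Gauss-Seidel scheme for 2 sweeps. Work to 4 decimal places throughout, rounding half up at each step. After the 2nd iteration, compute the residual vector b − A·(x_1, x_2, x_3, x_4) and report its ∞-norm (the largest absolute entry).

1.0271

Iteration 1:
  x_1 = (3 - (-1)·1.0000 - (2)·1.0000 - (-3)·1.0000) / (-9) = -0.5556
  x_2 = (0 - (4)·-0.5556 - (3)·1.0000 - (-3)·1.0000) / (12) = 0.1852
  x_3 = (-9 - (-2)·-0.5556 - (3)·0.1852 - (-4)·1.0000) / (10) = -0.6667
  x_4 = (11 - (-3)·-0.5556 - (-4)·0.1852 - (-3)·-0.6667) / (11) = 0.7340
Iteration 2:
  x_1 = (3 - (-1)·0.1852 - (2)·-0.6667 - (-3)·0.7340) / (-9) = -0.7467
  x_2 = (0 - (4)·-0.7467 - (3)·-0.6667 - (-3)·0.7340) / (12) = 0.5991
  x_3 = (-9 - (-2)·-0.7467 - (3)·0.5991 - (-4)·0.7340) / (10) = -0.9355
  x_4 = (11 - (-3)·-0.7467 - (-4)·0.5991 - (-3)·-0.9355) / (11) = 0.7591
Residual b − A·x = (1.0271, 0.8814, 0.1007, -0.0003); ∞-norm = 1.0271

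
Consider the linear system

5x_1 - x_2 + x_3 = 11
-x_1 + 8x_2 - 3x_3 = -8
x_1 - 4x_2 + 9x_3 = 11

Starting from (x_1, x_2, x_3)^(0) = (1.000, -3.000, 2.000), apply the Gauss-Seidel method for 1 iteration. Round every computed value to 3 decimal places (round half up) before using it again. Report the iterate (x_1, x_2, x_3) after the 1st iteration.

(1.200, -0.100, 1.044)

Iteration 1:
  x_1 = (11 - (-1)·-3.000 - (1)·2.000) / (5) = 1.200
  x_2 = (-8 - (-1)·1.200 - (-3)·2.000) / (8) = -0.100
  x_3 = (11 - (1)·1.200 - (-4)·-0.100) / (9) = 1.044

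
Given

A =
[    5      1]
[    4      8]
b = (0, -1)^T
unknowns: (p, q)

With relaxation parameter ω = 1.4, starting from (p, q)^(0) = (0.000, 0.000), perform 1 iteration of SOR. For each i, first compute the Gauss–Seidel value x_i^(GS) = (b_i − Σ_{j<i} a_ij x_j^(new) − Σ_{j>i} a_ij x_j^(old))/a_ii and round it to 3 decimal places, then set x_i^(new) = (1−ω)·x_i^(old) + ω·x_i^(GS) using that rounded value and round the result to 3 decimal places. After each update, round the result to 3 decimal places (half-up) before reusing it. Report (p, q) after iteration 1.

(0.000, -0.175)

Iteration 1:
  p: GS value = (0 - (1)·0.000) / (5) = 0.000;  p ← (1−ω)·0.000 + ω·0.000 = 0.000
  q: GS value = (-1 - (4)·0.000) / (8) = -0.125;  q ← (1−ω)·0.000 + ω·-0.125 = -0.175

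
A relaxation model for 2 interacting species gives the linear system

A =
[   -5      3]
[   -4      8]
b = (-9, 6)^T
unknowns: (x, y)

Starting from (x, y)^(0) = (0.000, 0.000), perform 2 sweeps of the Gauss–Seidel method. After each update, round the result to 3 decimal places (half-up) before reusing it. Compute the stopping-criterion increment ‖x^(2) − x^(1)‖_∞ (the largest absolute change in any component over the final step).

0.990

Iteration 1:
  x = (-9 - (3)·0.000) / (-5) = 1.800
  y = (6 - (-4)·1.800) / (8) = 1.650
Iteration 2:
  x = (-9 - (3)·1.650) / (-5) = 2.790
  y = (6 - (-4)·2.790) / (8) = 2.145
Change: (0.990, 0.495) → max |·| = 0.990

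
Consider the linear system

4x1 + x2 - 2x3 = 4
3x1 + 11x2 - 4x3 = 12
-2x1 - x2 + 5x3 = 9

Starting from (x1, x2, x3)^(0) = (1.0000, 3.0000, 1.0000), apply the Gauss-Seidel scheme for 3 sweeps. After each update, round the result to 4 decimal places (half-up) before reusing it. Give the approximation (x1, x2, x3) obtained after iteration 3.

Iteration 1:
  x1 = (4 - (1)·3.0000 - (-2)·1.0000) / (4) = 0.7500
  x2 = (12 - (3)·0.7500 - (-4)·1.0000) / (11) = 1.2500
  x3 = (9 - (-2)·0.7500 - (-1)·1.2500) / (5) = 2.3500
Iteration 2:
  x1 = (4 - (1)·1.2500 - (-2)·2.3500) / (4) = 1.8625
  x2 = (12 - (3)·1.8625 - (-4)·2.3500) / (11) = 1.4375
  x3 = (9 - (-2)·1.8625 - (-1)·1.4375) / (5) = 2.8325
Iteration 3:
  x1 = (4 - (1)·1.4375 - (-2)·2.8325) / (4) = 2.0569
  x2 = (12 - (3)·2.0569 - (-4)·2.8325) / (11) = 1.5599
  x3 = (9 - (-2)·2.0569 - (-1)·1.5599) / (5) = 2.9347

(2.0569, 1.5599, 2.9347)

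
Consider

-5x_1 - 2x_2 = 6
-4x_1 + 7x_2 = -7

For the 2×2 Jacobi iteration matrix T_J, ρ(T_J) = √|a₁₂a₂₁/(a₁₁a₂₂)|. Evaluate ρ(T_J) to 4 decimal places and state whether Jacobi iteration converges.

a₁₂a₂₁/(a₁₁a₂₂) = (-2)·(-4) / ((-5)·(7)) = -0.228571
ρ = √|-0.228571| = √0.228571 = 0.4781
ρ < 1, so Jacobi converges

0.4781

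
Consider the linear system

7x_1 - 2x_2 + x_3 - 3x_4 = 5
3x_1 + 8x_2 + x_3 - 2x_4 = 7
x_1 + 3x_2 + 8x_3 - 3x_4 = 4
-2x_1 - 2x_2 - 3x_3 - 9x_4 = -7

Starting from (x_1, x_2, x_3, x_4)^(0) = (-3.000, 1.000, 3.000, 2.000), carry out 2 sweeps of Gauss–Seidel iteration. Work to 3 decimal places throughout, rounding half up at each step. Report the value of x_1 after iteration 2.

0.744

Iteration 1:
  x_1 = (5 - (-2)·1.000 - (1)·3.000 - (-3)·2.000) / (7) = 1.429
  x_2 = (7 - (3)·1.429 - (1)·3.000 - (-2)·2.000) / (8) = 0.464
  x_3 = (4 - (1)·1.429 - (3)·0.464 - (-3)·2.000) / (8) = 0.897
  x_4 = (-7 - (-2)·1.429 - (-2)·0.464 - (-3)·0.897) / (-9) = 0.058
Iteration 2:
  x_1 = (5 - (-2)·0.464 - (1)·0.897 - (-3)·0.058) / (7) = 0.744
  x_2 = (7 - (3)·0.744 - (1)·0.897 - (-2)·0.058) / (8) = 0.498
  x_3 = (4 - (1)·0.744 - (3)·0.498 - (-3)·0.058) / (8) = 0.242
  x_4 = (-7 - (-2)·0.744 - (-2)·0.498 - (-3)·0.242) / (-9) = 0.421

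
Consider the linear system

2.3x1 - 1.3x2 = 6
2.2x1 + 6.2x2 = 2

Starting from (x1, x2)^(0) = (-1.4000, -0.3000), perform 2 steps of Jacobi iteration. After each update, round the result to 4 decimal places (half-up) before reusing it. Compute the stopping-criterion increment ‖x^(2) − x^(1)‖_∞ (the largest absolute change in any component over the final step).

1.3623

Iteration 1:
  x1 = (6 - (-1.3)·-0.3000) / (2.3) = 2.4391
  x2 = (2 - (2.2)·-1.4000) / (6.2) = 0.8194
Iteration 2:
  x1 = (6 - (-1.3)·0.8194) / (2.3) = 3.0718
  x2 = (2 - (2.2)·2.4391) / (6.2) = -0.5429
Change: (0.6327, -1.3623) → max |·| = 1.3623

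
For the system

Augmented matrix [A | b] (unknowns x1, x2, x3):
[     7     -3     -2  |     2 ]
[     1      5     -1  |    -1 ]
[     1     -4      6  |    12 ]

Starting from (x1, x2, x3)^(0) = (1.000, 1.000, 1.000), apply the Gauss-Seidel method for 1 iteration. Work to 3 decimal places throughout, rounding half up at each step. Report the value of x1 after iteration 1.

Iteration 1:
  x1 = (2 - (-3)·1.000 - (-2)·1.000) / (7) = 1.000
  x2 = (-1 - (1)·1.000 - (-1)·1.000) / (5) = -0.200
  x3 = (12 - (1)·1.000 - (-4)·-0.200) / (6) = 1.700

1.000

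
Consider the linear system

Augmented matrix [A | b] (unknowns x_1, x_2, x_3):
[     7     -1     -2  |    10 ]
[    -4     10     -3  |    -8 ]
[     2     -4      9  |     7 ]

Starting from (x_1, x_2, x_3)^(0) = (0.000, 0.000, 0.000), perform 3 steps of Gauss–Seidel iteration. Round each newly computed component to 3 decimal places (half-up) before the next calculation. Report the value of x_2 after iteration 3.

Iteration 1:
  x_1 = (10 - (-1)·0.000 - (-2)·0.000) / (7) = 1.429
  x_2 = (-8 - (-4)·1.429 - (-3)·0.000) / (10) = -0.228
  x_3 = (7 - (2)·1.429 - (-4)·-0.228) / (9) = 0.359
Iteration 2:
  x_1 = (10 - (-1)·-0.228 - (-2)·0.359) / (7) = 1.499
  x_2 = (-8 - (-4)·1.499 - (-3)·0.359) / (10) = -0.093
  x_3 = (7 - (2)·1.499 - (-4)·-0.093) / (9) = 0.403
Iteration 3:
  x_1 = (10 - (-1)·-0.093 - (-2)·0.403) / (7) = 1.530
  x_2 = (-8 - (-4)·1.530 - (-3)·0.403) / (10) = -0.067
  x_3 = (7 - (2)·1.530 - (-4)·-0.067) / (9) = 0.408

-0.067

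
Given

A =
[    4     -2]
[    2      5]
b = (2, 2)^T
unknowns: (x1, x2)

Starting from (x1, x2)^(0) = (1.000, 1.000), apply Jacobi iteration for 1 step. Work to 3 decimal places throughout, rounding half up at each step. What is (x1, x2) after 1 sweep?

Iteration 1:
  x1 = (2 - (-2)·1.000) / (4) = 1.000
  x2 = (2 - (2)·1.000) / (5) = 0.000

(1.000, 0.000)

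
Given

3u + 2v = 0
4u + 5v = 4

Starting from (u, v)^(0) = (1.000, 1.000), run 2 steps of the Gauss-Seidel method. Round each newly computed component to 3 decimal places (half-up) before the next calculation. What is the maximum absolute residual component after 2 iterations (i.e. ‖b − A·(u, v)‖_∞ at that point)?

Iteration 1:
  u = (0 - (2)·1.000) / (3) = -0.667
  v = (4 - (4)·-0.667) / (5) = 1.334
Iteration 2:
  u = (0 - (2)·1.334) / (3) = -0.889
  v = (4 - (4)·-0.889) / (5) = 1.511
Residual b − A·x = (-0.355, 0.001); ∞-norm = 0.355

0.355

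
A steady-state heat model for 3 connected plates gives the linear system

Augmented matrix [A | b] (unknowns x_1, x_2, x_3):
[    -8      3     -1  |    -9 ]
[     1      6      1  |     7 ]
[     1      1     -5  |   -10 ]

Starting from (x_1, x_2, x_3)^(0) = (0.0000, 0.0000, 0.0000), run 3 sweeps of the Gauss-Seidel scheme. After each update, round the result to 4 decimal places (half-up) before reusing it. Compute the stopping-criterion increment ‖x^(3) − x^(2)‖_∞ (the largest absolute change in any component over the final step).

Iteration 1:
  x_1 = (-9 - (3)·0.0000 - (-1)·0.0000) / (-8) = 1.1250
  x_2 = (7 - (1)·1.1250 - (1)·0.0000) / (6) = 0.9792
  x_3 = (-10 - (1)·1.1250 - (1)·0.9792) / (-5) = 2.4208
Iteration 2:
  x_1 = (-9 - (3)·0.9792 - (-1)·2.4208) / (-8) = 1.1896
  x_2 = (7 - (1)·1.1896 - (1)·2.4208) / (6) = 0.5649
  x_3 = (-10 - (1)·1.1896 - (1)·0.5649) / (-5) = 2.3509
Iteration 3:
  x_1 = (-9 - (3)·0.5649 - (-1)·2.3509) / (-8) = 1.0430
  x_2 = (7 - (1)·1.0430 - (1)·2.3509) / (6) = 0.6010
  x_3 = (-10 - (1)·1.0430 - (1)·0.6010) / (-5) = 2.3288
Change: (-0.1466, 0.0361, -0.0221) → max |·| = 0.1466

0.1466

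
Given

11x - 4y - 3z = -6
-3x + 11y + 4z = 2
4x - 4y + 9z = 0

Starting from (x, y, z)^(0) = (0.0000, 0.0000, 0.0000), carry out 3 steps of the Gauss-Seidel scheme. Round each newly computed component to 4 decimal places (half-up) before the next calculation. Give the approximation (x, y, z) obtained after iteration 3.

(-0.5077, -0.0254, 0.2144)

Iteration 1:
  x = (-6 - (-4)·0.0000 - (-3)·0.0000) / (11) = -0.5455
  y = (2 - (-3)·-0.5455 - (4)·0.0000) / (11) = 0.0330
  z = (0 - (4)·-0.5455 - (-4)·0.0330) / (9) = 0.2571
Iteration 2:
  x = (-6 - (-4)·0.0330 - (-3)·0.2571) / (11) = -0.4633
  y = (2 - (-3)·-0.4633 - (4)·0.2571) / (11) = -0.0380
  z = (0 - (4)·-0.4633 - (-4)·-0.0380) / (9) = 0.1890
Iteration 3:
  x = (-6 - (-4)·-0.0380 - (-3)·0.1890) / (11) = -0.5077
  y = (2 - (-3)·-0.5077 - (4)·0.1890) / (11) = -0.0254
  z = (0 - (4)·-0.5077 - (-4)·-0.0254) / (9) = 0.2144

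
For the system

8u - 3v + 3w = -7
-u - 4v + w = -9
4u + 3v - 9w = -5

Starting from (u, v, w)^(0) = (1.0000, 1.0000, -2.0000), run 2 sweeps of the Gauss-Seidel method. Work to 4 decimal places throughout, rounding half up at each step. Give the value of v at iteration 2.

Iteration 1:
  u = (-7 - (-3)·1.0000 - (3)·-2.0000) / (8) = 0.2500
  v = (-9 - (-1)·0.2500 - (1)·-2.0000) / (-4) = 1.6875
  w = (-5 - (4)·0.2500 - (3)·1.6875) / (-9) = 1.2292
Iteration 2:
  u = (-7 - (-3)·1.6875 - (3)·1.2292) / (8) = -0.7031
  v = (-9 - (-1)·-0.7031 - (1)·1.2292) / (-4) = 2.7331
  w = (-5 - (4)·-0.7031 - (3)·2.7331) / (-9) = 1.1541

2.7331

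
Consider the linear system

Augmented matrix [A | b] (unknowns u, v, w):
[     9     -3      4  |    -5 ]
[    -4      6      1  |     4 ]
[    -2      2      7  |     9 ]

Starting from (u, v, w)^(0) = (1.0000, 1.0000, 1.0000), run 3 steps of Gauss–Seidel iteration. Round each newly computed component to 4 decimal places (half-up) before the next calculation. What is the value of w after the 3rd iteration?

1.0418

Iteration 1:
  u = (-5 - (-3)·1.0000 - (4)·1.0000) / (9) = -0.6667
  v = (4 - (-4)·-0.6667 - (1)·1.0000) / (6) = 0.0555
  w = (9 - (-2)·-0.6667 - (2)·0.0555) / (7) = 1.0794
Iteration 2:
  u = (-5 - (-3)·0.0555 - (4)·1.0794) / (9) = -1.0168
  v = (4 - (-4)·-1.0168 - (1)·1.0794) / (6) = -0.1911
  w = (9 - (-2)·-1.0168 - (2)·-0.1911) / (7) = 1.0498
Iteration 3:
  u = (-5 - (-3)·-0.1911 - (4)·1.0498) / (9) = -1.0858
  v = (4 - (-4)·-1.0858 - (1)·1.0498) / (6) = -0.2322
  w = (9 - (-2)·-1.0858 - (2)·-0.2322) / (7) = 1.0418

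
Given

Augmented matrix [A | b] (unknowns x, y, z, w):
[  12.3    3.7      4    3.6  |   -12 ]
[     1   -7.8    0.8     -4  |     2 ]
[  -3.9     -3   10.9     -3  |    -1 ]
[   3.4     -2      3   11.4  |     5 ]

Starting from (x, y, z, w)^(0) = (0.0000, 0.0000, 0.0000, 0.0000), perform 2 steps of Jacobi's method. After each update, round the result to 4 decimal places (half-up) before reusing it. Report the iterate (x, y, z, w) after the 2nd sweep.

(-0.9970, -0.6158, -0.3907, 0.7087)

Iteration 1:
  x = (-12 - (3.7)·0.0000 - (4)·0.0000 - (3.6)·0.0000) / (12.3) = -0.9756
  y = (2 - (1)·0.0000 - (0.8)·0.0000 - (-4)·0.0000) / (-7.8) = -0.2564
  z = (-1 - (-3.9)·0.0000 - (-3)·0.0000 - (-3)·0.0000) / (10.9) = -0.0917
  w = (5 - (3.4)·0.0000 - (-2)·0.0000 - (3)·0.0000) / (11.4) = 0.4386
Iteration 2:
  x = (-12 - (3.7)·-0.2564 - (4)·-0.0917 - (3.6)·0.4386) / (12.3) = -0.9970
  y = (2 - (1)·-0.9756 - (0.8)·-0.0917 - (-4)·0.4386) / (-7.8) = -0.6158
  z = (-1 - (-3.9)·-0.9756 - (-3)·-0.2564 - (-3)·0.4386) / (10.9) = -0.3907
  w = (5 - (3.4)·-0.9756 - (-2)·-0.2564 - (3)·-0.0917) / (11.4) = 0.7087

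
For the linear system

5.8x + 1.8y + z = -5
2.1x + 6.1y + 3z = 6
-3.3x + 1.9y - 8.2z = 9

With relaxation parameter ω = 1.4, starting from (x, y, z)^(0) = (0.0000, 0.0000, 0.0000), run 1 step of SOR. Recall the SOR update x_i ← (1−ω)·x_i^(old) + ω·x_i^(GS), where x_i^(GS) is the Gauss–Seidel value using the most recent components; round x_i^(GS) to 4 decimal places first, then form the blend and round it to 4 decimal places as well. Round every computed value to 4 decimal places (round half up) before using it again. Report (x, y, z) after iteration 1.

(-1.2069, 1.9587, -0.2212)

Iteration 1:
  x: GS value = (-5 - (1.8)·0.0000 - (1)·0.0000) / (5.8) = -0.8621;  x ← (1−ω)·0.0000 + ω·-0.8621 = -1.2069
  y: GS value = (6 - (2.1)·-1.2069 - (3)·0.0000) / (6.1) = 1.3991;  y ← (1−ω)·0.0000 + ω·1.3991 = 1.9587
  z: GS value = (9 - (-3.3)·-1.2069 - (1.9)·1.9587) / (-8.2) = -0.1580;  z ← (1−ω)·0.0000 + ω·-0.1580 = -0.2212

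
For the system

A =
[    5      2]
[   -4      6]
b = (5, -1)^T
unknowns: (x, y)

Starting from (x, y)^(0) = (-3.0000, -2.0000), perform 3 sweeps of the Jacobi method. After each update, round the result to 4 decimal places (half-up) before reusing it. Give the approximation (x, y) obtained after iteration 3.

Iteration 1:
  x = (5 - (2)·-2.0000) / (5) = 1.8000
  y = (-1 - (-4)·-3.0000) / (6) = -2.1667
Iteration 2:
  x = (5 - (2)·-2.1667) / (5) = 1.8667
  y = (-1 - (-4)·1.8000) / (6) = 1.0333
Iteration 3:
  x = (5 - (2)·1.0333) / (5) = 0.5867
  y = (-1 - (-4)·1.8667) / (6) = 1.0778

(0.5867, 1.0778)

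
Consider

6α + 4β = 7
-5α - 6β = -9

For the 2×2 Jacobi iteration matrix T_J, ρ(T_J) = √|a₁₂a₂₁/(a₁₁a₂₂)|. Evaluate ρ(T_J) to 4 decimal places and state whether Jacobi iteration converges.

a₁₂a₂₁/(a₁₁a₂₂) = (4)·(-5) / ((6)·(-6)) = 0.555556
ρ = √|0.555556| = √0.555556 = 0.7454
ρ < 1, so Jacobi converges

0.7454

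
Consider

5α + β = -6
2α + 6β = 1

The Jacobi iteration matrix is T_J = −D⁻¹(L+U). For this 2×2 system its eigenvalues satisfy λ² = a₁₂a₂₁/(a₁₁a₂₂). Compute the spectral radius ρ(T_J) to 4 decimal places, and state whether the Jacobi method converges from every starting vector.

a₁₂a₂₁/(a₁₁a₂₂) = (1)·(2) / ((5)·(6)) = 0.066667
ρ = √|0.066667| = √0.066667 = 0.2582
ρ < 1, so Jacobi converges

0.2582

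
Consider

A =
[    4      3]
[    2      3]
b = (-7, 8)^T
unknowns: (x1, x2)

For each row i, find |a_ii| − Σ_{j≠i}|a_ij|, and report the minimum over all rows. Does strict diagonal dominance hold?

row 1: |4| − (3) = 1
row 2: |3| − (2) = 1
minimum over rows = 1 → strictly diagonally dominant (convergence guaranteed)

1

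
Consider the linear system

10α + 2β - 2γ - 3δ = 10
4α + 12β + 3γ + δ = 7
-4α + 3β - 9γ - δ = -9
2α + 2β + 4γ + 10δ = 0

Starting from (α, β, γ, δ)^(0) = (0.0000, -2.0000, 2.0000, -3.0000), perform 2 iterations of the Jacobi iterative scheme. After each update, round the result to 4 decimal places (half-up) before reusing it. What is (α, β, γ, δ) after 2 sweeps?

(0.9467, 0.1500, 0.7555, -0.5133)

Iteration 1:
  α = (10 - (2)·-2.0000 - (-2)·2.0000 - (-3)·-3.0000) / (10) = 0.9000
  β = (7 - (4)·0.0000 - (3)·2.0000 - (1)·-3.0000) / (12) = 0.3333
  γ = (-9 - (-4)·0.0000 - (3)·-2.0000 - (-1)·-3.0000) / (-9) = 0.6667
  δ = (0 - (2)·0.0000 - (2)·-2.0000 - (4)·2.0000) / (10) = -0.4000
Iteration 2:
  α = (10 - (2)·0.3333 - (-2)·0.6667 - (-3)·-0.4000) / (10) = 0.9467
  β = (7 - (4)·0.9000 - (3)·0.6667 - (1)·-0.4000) / (12) = 0.1500
  γ = (-9 - (-4)·0.9000 - (3)·0.3333 - (-1)·-0.4000) / (-9) = 0.7555
  δ = (0 - (2)·0.9000 - (2)·0.3333 - (4)·0.6667) / (10) = -0.5133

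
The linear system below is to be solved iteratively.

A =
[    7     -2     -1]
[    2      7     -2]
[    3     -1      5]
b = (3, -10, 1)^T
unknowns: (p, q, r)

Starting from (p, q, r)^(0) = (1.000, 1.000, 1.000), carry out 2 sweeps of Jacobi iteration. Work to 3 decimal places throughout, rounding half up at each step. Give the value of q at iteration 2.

Iteration 1:
  p = (3 - (-2)·1.000 - (-1)·1.000) / (7) = 0.857
  q = (-10 - (2)·1.000 - (-2)·1.000) / (7) = -1.429
  r = (1 - (3)·1.000 - (-1)·1.000) / (5) = -0.200
Iteration 2:
  p = (3 - (-2)·-1.429 - (-1)·-0.200) / (7) = -0.008
  q = (-10 - (2)·0.857 - (-2)·-0.200) / (7) = -1.731
  r = (1 - (3)·0.857 - (-1)·-1.429) / (5) = -0.600

-1.731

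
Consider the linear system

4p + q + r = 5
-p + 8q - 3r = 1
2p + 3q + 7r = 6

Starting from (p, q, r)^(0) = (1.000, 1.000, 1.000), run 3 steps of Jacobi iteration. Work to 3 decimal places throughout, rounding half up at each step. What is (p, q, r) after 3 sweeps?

Iteration 1:
  p = (5 - (1)·1.000 - (1)·1.000) / (4) = 0.750
  q = (1 - (-1)·1.000 - (-3)·1.000) / (8) = 0.625
  r = (6 - (2)·1.000 - (3)·1.000) / (7) = 0.143
Iteration 2:
  p = (5 - (1)·0.625 - (1)·0.143) / (4) = 1.058
  q = (1 - (-1)·0.750 - (-3)·0.143) / (8) = 0.272
  r = (6 - (2)·0.750 - (3)·0.625) / (7) = 0.375
Iteration 3:
  p = (5 - (1)·0.272 - (1)·0.375) / (4) = 1.088
  q = (1 - (-1)·1.058 - (-3)·0.375) / (8) = 0.398
  r = (6 - (2)·1.058 - (3)·0.272) / (7) = 0.438

(1.088, 0.398, 0.438)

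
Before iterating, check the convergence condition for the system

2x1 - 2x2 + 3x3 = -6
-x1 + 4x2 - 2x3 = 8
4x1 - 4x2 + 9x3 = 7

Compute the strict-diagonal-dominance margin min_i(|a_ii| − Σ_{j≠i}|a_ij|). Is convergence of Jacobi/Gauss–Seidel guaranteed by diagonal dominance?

row 1: |2| − (2+3) = -3
row 2: |4| − (1+2) = 1
row 3: |9| − (4+4) = 1
minimum over rows = -3 → not strictly diagonally dominant

-3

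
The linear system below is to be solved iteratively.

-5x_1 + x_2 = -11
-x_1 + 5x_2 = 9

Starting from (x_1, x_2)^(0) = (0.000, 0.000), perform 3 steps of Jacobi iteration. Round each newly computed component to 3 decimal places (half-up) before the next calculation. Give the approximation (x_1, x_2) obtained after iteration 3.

Iteration 1:
  x_1 = (-11 - (1)·0.000) / (-5) = 2.200
  x_2 = (9 - (-1)·0.000) / (5) = 1.800
Iteration 2:
  x_1 = (-11 - (1)·1.800) / (-5) = 2.560
  x_2 = (9 - (-1)·2.200) / (5) = 2.240
Iteration 3:
  x_1 = (-11 - (1)·2.240) / (-5) = 2.648
  x_2 = (9 - (-1)·2.560) / (5) = 2.312

(2.648, 2.312)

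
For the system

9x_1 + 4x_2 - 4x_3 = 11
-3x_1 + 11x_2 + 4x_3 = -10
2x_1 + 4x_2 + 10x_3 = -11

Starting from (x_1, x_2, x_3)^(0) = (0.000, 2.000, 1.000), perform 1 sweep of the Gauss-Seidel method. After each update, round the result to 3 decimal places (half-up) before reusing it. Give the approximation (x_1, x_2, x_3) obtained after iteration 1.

(0.778, -1.061, -0.831)

Iteration 1:
  x_1 = (11 - (4)·2.000 - (-4)·1.000) / (9) = 0.778
  x_2 = (-10 - (-3)·0.778 - (4)·1.000) / (11) = -1.061
  x_3 = (-11 - (2)·0.778 - (4)·-1.061) / (10) = -0.831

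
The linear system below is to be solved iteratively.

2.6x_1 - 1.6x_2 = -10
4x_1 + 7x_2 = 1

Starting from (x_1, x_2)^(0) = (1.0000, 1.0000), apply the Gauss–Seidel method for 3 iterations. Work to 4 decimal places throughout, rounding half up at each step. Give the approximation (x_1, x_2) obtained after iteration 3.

Iteration 1:
  x_1 = (-10 - (-1.6)·1.0000) / (2.6) = -3.2308
  x_2 = (1 - (4)·-3.2308) / (7) = 1.9890
Iteration 2:
  x_1 = (-10 - (-1.6)·1.9890) / (2.6) = -2.6222
  x_2 = (1 - (4)·-2.6222) / (7) = 1.6413
Iteration 3:
  x_1 = (-10 - (-1.6)·1.6413) / (2.6) = -2.8361
  x_2 = (1 - (4)·-2.8361) / (7) = 1.7635

(-2.8361, 1.7635)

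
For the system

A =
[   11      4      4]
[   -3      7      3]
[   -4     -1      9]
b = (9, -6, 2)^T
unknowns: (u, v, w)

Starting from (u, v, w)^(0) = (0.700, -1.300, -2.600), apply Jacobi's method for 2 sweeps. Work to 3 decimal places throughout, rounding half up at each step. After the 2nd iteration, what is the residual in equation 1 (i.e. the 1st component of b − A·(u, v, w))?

Iteration 1:
  u = (9 - (4)·-1.300 - (4)·-2.600) / (11) = 2.236
  v = (-6 - (-3)·0.700 - (3)·-2.600) / (7) = 0.557
  w = (2 - (-4)·0.700 - (-1)·-1.300) / (9) = 0.389
Iteration 2:
  u = (9 - (4)·0.557 - (4)·0.389) / (11) = 0.474
  v = (-6 - (-3)·2.236 - (3)·0.389) / (7) = -0.066
  w = (2 - (-4)·2.236 - (-1)·0.557) / (9) = 1.278
Residual b − A·x = (-1.062, -7.950, -7.672)

-1.062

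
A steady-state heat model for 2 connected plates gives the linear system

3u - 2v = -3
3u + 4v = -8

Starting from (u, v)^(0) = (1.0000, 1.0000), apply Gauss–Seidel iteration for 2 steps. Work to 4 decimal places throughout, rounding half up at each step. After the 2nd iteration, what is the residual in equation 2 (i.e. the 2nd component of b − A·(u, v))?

Iteration 1:
  u = (-3 - (-2)·1.0000) / (3) = -0.3333
  v = (-8 - (3)·-0.3333) / (4) = -1.7500
Iteration 2:
  u = (-3 - (-2)·-1.7500) / (3) = -2.1667
  v = (-8 - (3)·-2.1667) / (4) = -0.3750
Residual b − A·x = (2.7501, 0.0001)

0.0001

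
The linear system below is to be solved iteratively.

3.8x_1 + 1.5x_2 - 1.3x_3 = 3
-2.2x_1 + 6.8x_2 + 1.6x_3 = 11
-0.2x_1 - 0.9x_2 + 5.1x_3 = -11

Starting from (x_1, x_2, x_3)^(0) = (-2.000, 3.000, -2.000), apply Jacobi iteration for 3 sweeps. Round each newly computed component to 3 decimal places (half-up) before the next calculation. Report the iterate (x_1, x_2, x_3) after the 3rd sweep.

(-0.535, 1.958, -1.876)

Iteration 1:
  x_1 = (3 - (1.5)·3.000 - (-1.3)·-2.000) / (3.8) = -1.079
  x_2 = (11 - (-2.2)·-2.000 - (1.6)·-2.000) / (6.8) = 1.441
  x_3 = (-11 - (-0.2)·-2.000 - (-0.9)·3.000) / (5.1) = -1.706
Iteration 2:
  x_1 = (3 - (1.5)·1.441 - (-1.3)·-1.706) / (3.8) = -0.363
  x_2 = (11 - (-2.2)·-1.079 - (1.6)·-1.706) / (6.8) = 1.670
  x_3 = (-11 - (-0.2)·-1.079 - (-0.9)·1.441) / (5.1) = -1.945
Iteration 3:
  x_1 = (3 - (1.5)·1.670 - (-1.3)·-1.945) / (3.8) = -0.535
  x_2 = (11 - (-2.2)·-0.363 - (1.6)·-1.945) / (6.8) = 1.958
  x_3 = (-11 - (-0.2)·-0.363 - (-0.9)·1.670) / (5.1) = -1.876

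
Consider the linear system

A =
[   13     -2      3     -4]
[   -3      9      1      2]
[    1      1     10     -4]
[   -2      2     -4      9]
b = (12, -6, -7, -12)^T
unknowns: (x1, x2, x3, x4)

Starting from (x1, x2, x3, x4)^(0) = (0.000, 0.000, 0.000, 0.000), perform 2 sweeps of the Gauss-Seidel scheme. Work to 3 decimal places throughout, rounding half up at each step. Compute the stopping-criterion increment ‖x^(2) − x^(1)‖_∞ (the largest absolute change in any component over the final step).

0.552

Iteration 1:
  x1 = (12 - (-2)·0.000 - (3)·0.000 - (-4)·0.000) / (13) = 0.923
  x2 = (-6 - (-3)·0.923 - (1)·0.000 - (2)·0.000) / (9) = -0.359
  x3 = (-7 - (1)·0.923 - (1)·-0.359 - (-4)·0.000) / (10) = -0.756
  x4 = (-12 - (-2)·0.923 - (2)·-0.359 - (-4)·-0.756) / (9) = -1.384
Iteration 2:
  x1 = (12 - (-2)·-0.359 - (3)·-0.756 - (-4)·-1.384) / (13) = 0.616
  x2 = (-6 - (-3)·0.616 - (1)·-0.756 - (2)·-1.384) / (9) = -0.070
  x3 = (-7 - (1)·0.616 - (1)·-0.070 - (-4)·-1.384) / (10) = -1.308
  x4 = (-12 - (-2)·0.616 - (2)·-0.070 - (-4)·-1.308) / (9) = -1.762
Change: (-0.307, 0.289, -0.552, -0.378) → max |·| = 0.552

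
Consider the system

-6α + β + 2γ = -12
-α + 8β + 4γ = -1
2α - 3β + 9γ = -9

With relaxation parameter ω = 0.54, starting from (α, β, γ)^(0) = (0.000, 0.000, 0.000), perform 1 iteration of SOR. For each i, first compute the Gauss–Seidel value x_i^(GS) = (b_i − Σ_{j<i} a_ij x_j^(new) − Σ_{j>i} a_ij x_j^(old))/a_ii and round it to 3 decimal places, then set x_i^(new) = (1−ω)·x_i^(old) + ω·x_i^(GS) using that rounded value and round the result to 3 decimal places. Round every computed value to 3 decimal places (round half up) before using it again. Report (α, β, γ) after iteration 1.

(1.080, 0.005, -0.669)

Iteration 1:
  α: GS value = (-12 - (1)·0.000 - (2)·0.000) / (-6) = 2.000;  α ← (1−ω)·0.000 + ω·2.000 = 1.080
  β: GS value = (-1 - (-1)·1.080 - (4)·0.000) / (8) = 0.010;  β ← (1−ω)·0.000 + ω·0.010 = 0.005
  γ: GS value = (-9 - (2)·1.080 - (-3)·0.005) / (9) = -1.238;  γ ← (1−ω)·0.000 + ω·-1.238 = -0.669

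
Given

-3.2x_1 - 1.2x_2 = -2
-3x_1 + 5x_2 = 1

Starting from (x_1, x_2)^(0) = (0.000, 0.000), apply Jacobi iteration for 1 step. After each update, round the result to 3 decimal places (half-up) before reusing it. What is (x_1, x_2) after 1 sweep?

(0.625, 0.200)

Iteration 1:
  x_1 = (-2 - (-1.2)·0.000) / (-3.2) = 0.625
  x_2 = (1 - (-3)·0.000) / (5) = 0.200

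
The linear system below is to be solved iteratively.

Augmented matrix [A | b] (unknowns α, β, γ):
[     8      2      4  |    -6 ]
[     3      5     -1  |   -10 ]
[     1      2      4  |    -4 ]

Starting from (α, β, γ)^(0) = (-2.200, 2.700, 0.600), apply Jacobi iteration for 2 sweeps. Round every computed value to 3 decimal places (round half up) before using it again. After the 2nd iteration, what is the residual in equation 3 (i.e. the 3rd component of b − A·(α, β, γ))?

-0.484

Iteration 1:
  α = (-6 - (2)·2.700 - (4)·0.600) / (8) = -1.725
  β = (-10 - (3)·-2.200 - (-1)·0.600) / (5) = -0.560
  γ = (-4 - (1)·-2.200 - (2)·2.700) / (4) = -1.800
Iteration 2:
  α = (-6 - (2)·-0.560 - (4)·-1.800) / (8) = 0.290
  β = (-10 - (3)·-1.725 - (-1)·-1.800) / (5) = -1.325
  γ = (-4 - (1)·-1.725 - (2)·-0.560) / (4) = -0.289
Residual b − A·x = (-4.514, -4.534, -0.484)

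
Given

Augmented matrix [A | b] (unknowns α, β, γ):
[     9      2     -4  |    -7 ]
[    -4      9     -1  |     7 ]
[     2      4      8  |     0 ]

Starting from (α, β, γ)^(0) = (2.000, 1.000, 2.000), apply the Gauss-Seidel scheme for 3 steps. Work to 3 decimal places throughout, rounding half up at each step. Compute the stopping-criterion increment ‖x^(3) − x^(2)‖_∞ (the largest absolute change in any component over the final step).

0.453

Iteration 1:
  α = (-7 - (2)·1.000 - (-4)·2.000) / (9) = -0.111
  β = (7 - (-4)·-0.111 - (-1)·2.000) / (9) = 0.951
  γ = (0 - (2)·-0.111 - (4)·0.951) / (8) = -0.448
Iteration 2:
  α = (-7 - (2)·0.951 - (-4)·-0.448) / (9) = -1.188
  β = (7 - (-4)·-1.188 - (-1)·-0.448) / (9) = 0.200
  γ = (0 - (2)·-1.188 - (4)·0.200) / (8) = 0.197
Iteration 3:
  α = (-7 - (2)·0.200 - (-4)·0.197) / (9) = -0.735
  β = (7 - (-4)·-0.735 - (-1)·0.197) / (9) = 0.473
  γ = (0 - (2)·-0.735 - (4)·0.473) / (8) = -0.053
Change: (0.453, 0.273, -0.250) → max |·| = 0.453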